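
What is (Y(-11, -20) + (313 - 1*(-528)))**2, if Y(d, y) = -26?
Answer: 664225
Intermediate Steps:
(Y(-11, -20) + (313 - 1*(-528)))**2 = (-26 + (313 - 1*(-528)))**2 = (-26 + (313 + 528))**2 = (-26 + 841)**2 = 815**2 = 664225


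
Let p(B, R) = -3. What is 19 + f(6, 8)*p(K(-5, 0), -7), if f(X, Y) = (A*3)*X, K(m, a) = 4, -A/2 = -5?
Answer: -521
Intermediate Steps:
A = 10 (A = -2*(-5) = 10)
f(X, Y) = 30*X (f(X, Y) = (10*3)*X = 30*X)
19 + f(6, 8)*p(K(-5, 0), -7) = 19 + (30*6)*(-3) = 19 + 180*(-3) = 19 - 540 = -521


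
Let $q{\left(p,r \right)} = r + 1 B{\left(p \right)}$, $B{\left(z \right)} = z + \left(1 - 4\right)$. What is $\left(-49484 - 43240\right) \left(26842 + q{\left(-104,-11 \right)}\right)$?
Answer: $-2477956176$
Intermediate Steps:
$B{\left(z \right)} = -3 + z$ ($B{\left(z \right)} = z - 3 = -3 + z$)
$q{\left(p,r \right)} = -3 + p + r$ ($q{\left(p,r \right)} = r + 1 \left(-3 + p\right) = r + \left(-3 + p\right) = -3 + p + r$)
$\left(-49484 - 43240\right) \left(26842 + q{\left(-104,-11 \right)}\right) = \left(-49484 - 43240\right) \left(26842 - 118\right) = - 92724 \left(26842 - 118\right) = \left(-92724\right) 26724 = -2477956176$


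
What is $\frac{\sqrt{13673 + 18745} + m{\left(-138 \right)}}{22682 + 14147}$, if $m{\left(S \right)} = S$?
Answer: $- \frac{138}{36829} + \frac{3 \sqrt{3602}}{36829} \approx 0.0011418$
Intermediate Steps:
$\frac{\sqrt{13673 + 18745} + m{\left(-138 \right)}}{22682 + 14147} = \frac{\sqrt{13673 + 18745} - 138}{22682 + 14147} = \frac{\sqrt{32418} - 138}{36829} = \left(3 \sqrt{3602} - 138\right) \frac{1}{36829} = \left(-138 + 3 \sqrt{3602}\right) \frac{1}{36829} = - \frac{138}{36829} + \frac{3 \sqrt{3602}}{36829}$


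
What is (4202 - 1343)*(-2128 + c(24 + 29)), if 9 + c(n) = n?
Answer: -5958156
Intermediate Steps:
c(n) = -9 + n
(4202 - 1343)*(-2128 + c(24 + 29)) = (4202 - 1343)*(-2128 + (-9 + (24 + 29))) = 2859*(-2128 + (-9 + 53)) = 2859*(-2128 + 44) = 2859*(-2084) = -5958156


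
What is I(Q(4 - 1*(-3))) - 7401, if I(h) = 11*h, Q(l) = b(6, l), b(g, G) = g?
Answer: -7335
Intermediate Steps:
Q(l) = 6
I(Q(4 - 1*(-3))) - 7401 = 11*6 - 7401 = 66 - 7401 = -7335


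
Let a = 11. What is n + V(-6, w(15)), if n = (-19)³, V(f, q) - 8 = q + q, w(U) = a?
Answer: -6829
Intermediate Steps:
w(U) = 11
V(f, q) = 8 + 2*q (V(f, q) = 8 + (q + q) = 8 + 2*q)
n = -6859
n + V(-6, w(15)) = -6859 + (8 + 2*11) = -6859 + (8 + 22) = -6859 + 30 = -6829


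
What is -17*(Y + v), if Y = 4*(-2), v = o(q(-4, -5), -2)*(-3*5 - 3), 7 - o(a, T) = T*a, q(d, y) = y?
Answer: -782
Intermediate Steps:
o(a, T) = 7 - T*a
v = 54 (v = (7 - 1*(-2)*(-5))*(-3*5 - 3) = (7 - 10)*(-15 - 3) = -3*(-18) = 54)
Y = -8
-17*(Y + v) = -17*(-8 + 54) = -17*46 = -782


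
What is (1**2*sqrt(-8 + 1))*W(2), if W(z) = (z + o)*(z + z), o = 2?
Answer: 16*I*sqrt(7) ≈ 42.332*I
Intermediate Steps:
W(z) = 2*z*(2 + z) (W(z) = (z + 2)*(z + z) = (2 + z)*(2*z) = 2*z*(2 + z))
(1**2*sqrt(-8 + 1))*W(2) = (1**2*sqrt(-8 + 1))*(2*2*(2 + 2)) = (1*sqrt(-7))*(2*2*4) = (1*(I*sqrt(7)))*16 = (I*sqrt(7))*16 = 16*I*sqrt(7)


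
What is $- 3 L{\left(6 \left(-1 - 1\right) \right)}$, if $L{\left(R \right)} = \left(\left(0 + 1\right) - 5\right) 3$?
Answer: $36$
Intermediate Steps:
$L{\left(R \right)} = -12$ ($L{\left(R \right)} = \left(1 - 5\right) 3 = \left(-4\right) 3 = -12$)
$- 3 L{\left(6 \left(-1 - 1\right) \right)} = \left(-3\right) \left(-12\right) = 36$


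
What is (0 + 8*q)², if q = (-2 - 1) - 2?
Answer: 1600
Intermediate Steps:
q = -5 (q = -3 - 2 = -5)
(0 + 8*q)² = (0 + 8*(-5))² = (0 - 40)² = (-40)² = 1600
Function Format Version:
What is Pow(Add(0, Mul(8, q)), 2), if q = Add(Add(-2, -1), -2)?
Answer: 1600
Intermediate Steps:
q = -5 (q = Add(-3, -2) = -5)
Pow(Add(0, Mul(8, q)), 2) = Pow(Add(0, Mul(8, -5)), 2) = Pow(Add(0, -40), 2) = Pow(-40, 2) = 1600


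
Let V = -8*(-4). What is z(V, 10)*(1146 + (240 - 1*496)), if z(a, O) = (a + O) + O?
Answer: 46280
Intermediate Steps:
V = 32
z(a, O) = a + 2*O (z(a, O) = (O + a) + O = a + 2*O)
z(V, 10)*(1146 + (240 - 1*496)) = (32 + 2*10)*(1146 + (240 - 1*496)) = (32 + 20)*(1146 + (240 - 496)) = 52*(1146 - 256) = 52*890 = 46280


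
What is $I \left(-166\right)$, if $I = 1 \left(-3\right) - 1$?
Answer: $664$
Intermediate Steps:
$I = -4$ ($I = -3 - 1 = -4$)
$I \left(-166\right) = \left(-4\right) \left(-166\right) = 664$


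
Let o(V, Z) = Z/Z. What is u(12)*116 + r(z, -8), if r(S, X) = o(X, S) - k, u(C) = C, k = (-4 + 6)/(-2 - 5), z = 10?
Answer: 9753/7 ≈ 1393.3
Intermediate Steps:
o(V, Z) = 1
k = -2/7 (k = 2/(-7) = 2*(-1/7) = -2/7 ≈ -0.28571)
r(S, X) = 9/7 (r(S, X) = 1 - 1*(-2/7) = 1 + 2/7 = 9/7)
u(12)*116 + r(z, -8) = 12*116 + 9/7 = 1392 + 9/7 = 9753/7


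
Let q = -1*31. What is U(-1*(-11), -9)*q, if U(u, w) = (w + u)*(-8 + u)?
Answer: -186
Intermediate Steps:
U(u, w) = (-8 + u)*(u + w) (U(u, w) = (u + w)*(-8 + u) = (-8 + u)*(u + w))
q = -31
U(-1*(-11), -9)*q = ((-1*(-11))² - (-8)*(-11) - 8*(-9) - 1*(-11)*(-9))*(-31) = (11² - 8*11 + 72 + 11*(-9))*(-31) = (121 - 88 + 72 - 99)*(-31) = 6*(-31) = -186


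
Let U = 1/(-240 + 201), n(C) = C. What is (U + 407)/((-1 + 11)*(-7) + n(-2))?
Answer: -1984/351 ≈ -5.6524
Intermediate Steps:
U = -1/39 (U = 1/(-39) = -1/39 ≈ -0.025641)
(U + 407)/((-1 + 11)*(-7) + n(-2)) = (-1/39 + 407)/((-1 + 11)*(-7) - 2) = 15872/(39*(10*(-7) - 2)) = 15872/(39*(-70 - 2)) = (15872/39)/(-72) = (15872/39)*(-1/72) = -1984/351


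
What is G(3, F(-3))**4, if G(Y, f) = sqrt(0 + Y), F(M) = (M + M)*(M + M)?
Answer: 9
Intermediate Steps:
F(M) = 4*M**2 (F(M) = (2*M)*(2*M) = 4*M**2)
G(Y, f) = sqrt(Y)
G(3, F(-3))**4 = (sqrt(3))**4 = 9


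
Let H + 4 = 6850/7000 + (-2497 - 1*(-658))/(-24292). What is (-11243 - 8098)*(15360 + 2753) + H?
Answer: -148926038365887/425110 ≈ -3.5032e+8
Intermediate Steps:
H = -1252257/425110 (H = -4 + (6850/7000 + (-2497 - 1*(-658))/(-24292)) = -4 + (6850*(1/7000) + (-2497 + 658)*(-1/24292)) = -4 + (137/140 - 1839*(-1/24292)) = -4 + (137/140 + 1839/24292) = -4 + 448183/425110 = -1252257/425110 ≈ -2.9457)
(-11243 - 8098)*(15360 + 2753) + H = (-11243 - 8098)*(15360 + 2753) - 1252257/425110 = -19341*18113 - 1252257/425110 = -350323533 - 1252257/425110 = -148926038365887/425110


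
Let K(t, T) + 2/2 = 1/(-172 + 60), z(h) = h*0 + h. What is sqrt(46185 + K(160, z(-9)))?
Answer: sqrt(36208249)/28 ≈ 214.90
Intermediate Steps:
z(h) = h (z(h) = 0 + h = h)
K(t, T) = -113/112 (K(t, T) = -1 + 1/(-172 + 60) = -1 + 1/(-112) = -1 - 1/112 = -113/112)
sqrt(46185 + K(160, z(-9))) = sqrt(46185 - 113/112) = sqrt(5172607/112) = sqrt(36208249)/28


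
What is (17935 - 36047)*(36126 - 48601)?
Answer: 225947200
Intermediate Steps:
(17935 - 36047)*(36126 - 48601) = -18112*(-12475) = 225947200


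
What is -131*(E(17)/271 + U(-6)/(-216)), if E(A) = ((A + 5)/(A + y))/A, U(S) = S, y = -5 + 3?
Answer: -3052169/829260 ≈ -3.6806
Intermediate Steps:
y = -2
E(A) = (5 + A)/(A*(-2 + A)) (E(A) = ((A + 5)/(A - 2))/A = ((5 + A)/(-2 + A))/A = (5 + A)/(A*(-2 + A)))
-131*(E(17)/271 + U(-6)/(-216)) = -131*(((5 + 17)/(17*(-2 + 17)))/271 - 6/(-216)) = -131*(((1/17)*22/15)*(1/271) - 6*(-1/216)) = -131*(((1/17)*(1/15)*22)*(1/271) + 1/36) = -131*((22/255)*(1/271) + 1/36) = -131*(22/69105 + 1/36) = -131*23299/829260 = -3052169/829260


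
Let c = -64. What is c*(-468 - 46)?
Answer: 32896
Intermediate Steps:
c*(-468 - 46) = -64*(-468 - 46) = -64*(-514) = 32896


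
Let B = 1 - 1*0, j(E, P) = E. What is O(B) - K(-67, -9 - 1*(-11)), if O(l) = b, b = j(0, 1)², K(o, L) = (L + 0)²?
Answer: -4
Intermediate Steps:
K(o, L) = L²
b = 0 (b = 0² = 0)
B = 1 (B = 1 + 0 = 1)
O(l) = 0
O(B) - K(-67, -9 - 1*(-11)) = 0 - (-9 - 1*(-11))² = 0 - (-9 + 11)² = 0 - 1*2² = 0 - 1*4 = 0 - 4 = -4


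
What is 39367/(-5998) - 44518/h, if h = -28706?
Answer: -431525069/86089294 ≈ -5.0125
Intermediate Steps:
39367/(-5998) - 44518/h = 39367/(-5998) - 44518/(-28706) = 39367*(-1/5998) - 44518*(-1/28706) = -39367/5998 + 22259/14353 = -431525069/86089294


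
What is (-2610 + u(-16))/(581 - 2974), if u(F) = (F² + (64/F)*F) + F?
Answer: 2306/2393 ≈ 0.96364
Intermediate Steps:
u(F) = 64 + F + F² (u(F) = (F² + 64) + F = (64 + F²) + F = 64 + F + F²)
(-2610 + u(-16))/(581 - 2974) = (-2610 + (64 - 16 + (-16)²))/(581 - 2974) = (-2610 + (64 - 16 + 256))/(-2393) = (-2610 + 304)*(-1/2393) = -2306*(-1/2393) = 2306/2393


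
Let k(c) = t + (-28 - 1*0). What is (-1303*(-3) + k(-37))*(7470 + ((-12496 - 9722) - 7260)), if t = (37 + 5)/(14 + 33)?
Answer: -4015337592/47 ≈ -8.5433e+7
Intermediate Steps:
t = 42/47 ≈ 0.89362
k(c) = -1274/47 (k(c) = 42/47 + (-28 - 1*0) = 42/47 + (-28 + 0) = 42/47 - 28 = -1274/47)
(-1303*(-3) + k(-37))*(7470 + ((-12496 - 9722) - 7260)) = (-1303*(-3) - 1274/47)*(7470 + ((-12496 - 9722) - 7260)) = (3909 - 1274/47)*(7470 + (-22218 - 7260)) = 182449*(7470 - 29478)/47 = (182449/47)*(-22008) = -4015337592/47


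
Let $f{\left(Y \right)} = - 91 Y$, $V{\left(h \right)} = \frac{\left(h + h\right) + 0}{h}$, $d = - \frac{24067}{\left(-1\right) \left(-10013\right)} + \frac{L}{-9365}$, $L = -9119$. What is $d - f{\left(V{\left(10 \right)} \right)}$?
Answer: $\frac{16932378682}{93771745} \approx 180.57$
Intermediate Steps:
$d = - \frac{134078908}{93771745}$ ($d = - \frac{24067}{\left(-1\right) \left(-10013\right)} - \frac{9119}{-9365} = - \frac{24067}{10013} - - \frac{9119}{9365} = \left(-24067\right) \frac{1}{10013} + \frac{9119}{9365} = - \frac{24067}{10013} + \frac{9119}{9365} = - \frac{134078908}{93771745} \approx -1.4298$)
$V{\left(h \right)} = 2$ ($V{\left(h \right)} = \frac{2 h + 0}{h} = \frac{2 h}{h} = 2$)
$d - f{\left(V{\left(10 \right)} \right)} = - \frac{134078908}{93771745} - \left(-91\right) 2 = - \frac{134078908}{93771745} - -182 = - \frac{134078908}{93771745} + 182 = \frac{16932378682}{93771745}$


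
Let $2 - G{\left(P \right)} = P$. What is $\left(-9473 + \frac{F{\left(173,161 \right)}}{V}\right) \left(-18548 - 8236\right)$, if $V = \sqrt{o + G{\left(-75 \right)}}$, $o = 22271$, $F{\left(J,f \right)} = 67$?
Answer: $253724832 - \frac{897264 \sqrt{5587}}{5587} \approx 2.5371 \cdot 10^{8}$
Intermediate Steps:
$G{\left(P \right)} = 2 - P$
$V = 2 \sqrt{5587}$ ($V = \sqrt{22271 + \left(2 - -75\right)} = \sqrt{22271 + \left(2 + 75\right)} = \sqrt{22271 + 77} = \sqrt{22348} = 2 \sqrt{5587} \approx 149.49$)
$\left(-9473 + \frac{F{\left(173,161 \right)}}{V}\right) \left(-18548 - 8236\right) = \left(-9473 + \frac{67}{2 \sqrt{5587}}\right) \left(-18548 - 8236\right) = \left(-9473 + 67 \frac{\sqrt{5587}}{11174}\right) \left(-26784\right) = \left(-9473 + \frac{67 \sqrt{5587}}{11174}\right) \left(-26784\right) = 253724832 - \frac{897264 \sqrt{5587}}{5587}$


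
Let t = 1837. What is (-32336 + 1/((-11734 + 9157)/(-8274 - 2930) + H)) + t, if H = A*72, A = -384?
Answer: -9447541503089/309765615 ≈ -30499.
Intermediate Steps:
H = -27648 (H = -384*72 = -27648)
(-32336 + 1/((-11734 + 9157)/(-8274 - 2930) + H)) + t = (-32336 + 1/((-11734 + 9157)/(-8274 - 2930) - 27648)) + 1837 = (-32336 + 1/(-2577/(-11204) - 27648)) + 1837 = (-32336 + 1/(-2577*(-1/11204) - 27648)) + 1837 = (-32336 + 1/(2577/11204 - 27648)) + 1837 = (-32336 + 1/(-309765615/11204)) + 1837 = (-32336 - 11204/309765615) + 1837 = -10016580937844/309765615 + 1837 = -9447541503089/309765615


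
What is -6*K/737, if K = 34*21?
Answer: -4284/737 ≈ -5.8128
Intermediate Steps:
K = 714
-6*K/737 = -4284/737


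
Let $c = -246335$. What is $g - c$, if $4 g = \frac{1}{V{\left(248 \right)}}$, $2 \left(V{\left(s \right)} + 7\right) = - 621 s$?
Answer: $\frac{75882018739}{308044} \approx 2.4634 \cdot 10^{5}$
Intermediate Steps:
$V{\left(s \right)} = -7 - \frac{621 s}{2}$ ($V{\left(s \right)} = -7 + \frac{\left(-621\right) s}{2} = -7 - \frac{621 s}{2}$)
$g = - \frac{1}{308044}$ ($g = \frac{1}{4 \left(-7 - 77004\right)} = \frac{1}{4 \left(-77011\right)} = \frac{1}{4} \left(- \frac{1}{77011}\right) = - \frac{1}{308044} \approx -3.2463 \cdot 10^{-6}$)
$g - c = - \frac{1}{308044} - -246335 = - \frac{1}{308044} + 246335 = \frac{75882018739}{308044}$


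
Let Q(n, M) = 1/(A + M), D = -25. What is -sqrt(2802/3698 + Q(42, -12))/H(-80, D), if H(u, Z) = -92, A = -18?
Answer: sqrt(1205430)/118680 ≈ 0.0092511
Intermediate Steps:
Q(n, M) = 1/(-18 + M)
-sqrt(2802/3698 + Q(42, -12))/H(-80, D) = -sqrt(2802/3698 + 1/(-18 - 12))/(-92) = -sqrt(2802*(1/3698) + 1/(-30))*(-1)/92 = -sqrt(1401/1849 - 1/30)*(-1)/92 = -sqrt(40181/55470)*(-1)/92 = -sqrt(1205430)/1290*(-1)/92 = -(-1)*sqrt(1205430)/118680 = sqrt(1205430)/118680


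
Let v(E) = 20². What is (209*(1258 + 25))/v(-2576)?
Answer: 268147/400 ≈ 670.37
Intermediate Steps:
v(E) = 400
(209*(1258 + 25))/v(-2576) = (209*(1258 + 25))/400 = (209*1283)*(1/400) = 268147*(1/400) = 268147/400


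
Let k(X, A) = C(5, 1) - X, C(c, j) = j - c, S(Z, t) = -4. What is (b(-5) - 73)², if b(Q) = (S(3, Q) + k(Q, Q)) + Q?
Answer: 6561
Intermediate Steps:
k(X, A) = -4 - X (k(X, A) = (1 - 1*5) - X = (1 - 5) - X = -4 - X)
b(Q) = -8 (b(Q) = (-4 + (-4 - Q)) + Q = (-8 - Q) + Q = -8)
(b(-5) - 73)² = (-8 - 73)² = (-81)² = 6561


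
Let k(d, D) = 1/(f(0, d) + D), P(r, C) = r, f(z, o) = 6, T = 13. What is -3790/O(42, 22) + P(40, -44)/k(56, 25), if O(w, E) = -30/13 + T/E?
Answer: 1692780/491 ≈ 3447.6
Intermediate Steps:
O(w, E) = -30/13 + 13/E
k(d, D) = 1/(6 + D)
-3790/O(42, 22) + P(40, -44)/k(56, 25) = -3790/(-30/13 + 13/22) + 40/(1/(6 + 25)) = -3790/(-30/13 + 13*(1/22)) + 40/(1/31) = -3790/(-30/13 + 13/22) + 40/(1/31) = -3790/(-491/286) + 40*31 = -3790*(-286/491) + 1240 = 1083940/491 + 1240 = 1692780/491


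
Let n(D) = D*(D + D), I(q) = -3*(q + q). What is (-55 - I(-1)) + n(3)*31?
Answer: 497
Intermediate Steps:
I(q) = -6*q
n(D) = 2*D**2 (n(D) = D*(2*D) = 2*D**2)
(-55 - I(-1)) + n(3)*31 = (-55 - (-6)*(-1)) + (2*3**2)*31 = (-55 - 1*6) + (2*9)*31 = (-55 - 6) + 18*31 = -61 + 558 = 497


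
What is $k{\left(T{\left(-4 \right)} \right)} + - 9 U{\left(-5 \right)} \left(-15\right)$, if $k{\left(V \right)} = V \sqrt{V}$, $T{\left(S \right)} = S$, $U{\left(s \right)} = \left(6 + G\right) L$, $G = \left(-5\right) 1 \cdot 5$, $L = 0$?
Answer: $- 8 i \approx - 8.0 i$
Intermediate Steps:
$G = -25$ ($G = \left(-5\right) 5 = -25$)
$U{\left(s \right)} = 0$ ($U{\left(s \right)} = \left(6 - 25\right) 0 = \left(-19\right) 0 = 0$)
$k{\left(V \right)} = V^{\frac{3}{2}}$
$k{\left(T{\left(-4 \right)} \right)} + - 9 U{\left(-5 \right)} \left(-15\right) = \left(-4\right)^{\frac{3}{2}} + \left(-9\right) 0 \left(-15\right) = - 8 i + 0 \left(-15\right) = - 8 i + 0 = - 8 i$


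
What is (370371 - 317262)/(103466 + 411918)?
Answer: 53109/515384 ≈ 0.10305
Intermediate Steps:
(370371 - 317262)/(103466 + 411918) = 53109/515384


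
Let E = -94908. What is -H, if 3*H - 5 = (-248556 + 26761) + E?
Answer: 105566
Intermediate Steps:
H = -105566 (H = 5/3 + ((-248556 + 26761) - 94908)/3 = 5/3 + (-221795 - 94908)/3 = 5/3 + (⅓)*(-316703) = 5/3 - 316703/3 = -105566)
-H = -1*(-105566) = 105566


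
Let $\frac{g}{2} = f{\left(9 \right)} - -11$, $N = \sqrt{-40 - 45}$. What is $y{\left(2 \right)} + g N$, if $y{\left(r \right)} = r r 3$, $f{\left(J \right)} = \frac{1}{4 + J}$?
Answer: $12 + \frac{288 i \sqrt{85}}{13} \approx 12.0 + 204.25 i$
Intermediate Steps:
$y{\left(r \right)} = 3 r^{2}$ ($y{\left(r \right)} = r^{2} \cdot 3 = 3 r^{2}$)
$N = i \sqrt{85}$ ($N = \sqrt{-40 - 45} = \sqrt{-85} = i \sqrt{85} \approx 9.2195 i$)
$g = \frac{288}{13}$ ($g = 2 \left(\frac{1}{4 + 9} - -11\right) = 2 \left(\frac{1}{13} + 11\right) = 2 \cdot \frac{144}{13} = \frac{288}{13} \approx 22.154$)
$y{\left(2 \right)} + g N = 3 \cdot 2^{2} + \frac{288 i \sqrt{85}}{13} = 3 \cdot 4 + \frac{288 i \sqrt{85}}{13} = 12 + \frac{288 i \sqrt{85}}{13}$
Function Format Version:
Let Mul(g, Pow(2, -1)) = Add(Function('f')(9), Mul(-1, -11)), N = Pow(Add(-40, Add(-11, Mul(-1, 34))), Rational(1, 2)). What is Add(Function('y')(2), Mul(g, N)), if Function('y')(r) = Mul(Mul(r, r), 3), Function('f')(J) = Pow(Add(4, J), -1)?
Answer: Add(12, Mul(Rational(288, 13), I, Pow(85, Rational(1, 2)))) ≈ Add(12.000, Mul(204.25, I))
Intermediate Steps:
Function('y')(r) = Mul(3, Pow(r, 2)) (Function('y')(r) = Mul(Pow(r, 2), 3) = Mul(3, Pow(r, 2)))
N = Mul(I, Pow(85, Rational(1, 2))) (N = Pow(Add(-40, Add(-11, -34)), Rational(1, 2)) = Pow(Add(-40, -45), Rational(1, 2)) = Pow(-85, Rational(1, 2)) = Mul(I, Pow(85, Rational(1, 2))) ≈ Mul(9.2195, I))
g = Rational(288, 13) (g = Mul(2, Add(Pow(Add(4, 9), -1), Mul(-1, -11))) = Mul(2, Add(Pow(13, -1), 11)) = Mul(2, Add(Rational(1, 13), 11)) = Mul(2, Rational(144, 13)) = Rational(288, 13) ≈ 22.154)
Add(Function('y')(2), Mul(g, N)) = Add(Mul(3, Pow(2, 2)), Mul(Rational(288, 13), Mul(I, Pow(85, Rational(1, 2))))) = Add(Mul(3, 4), Mul(Rational(288, 13), I, Pow(85, Rational(1, 2)))) = Add(12, Mul(Rational(288, 13), I, Pow(85, Rational(1, 2))))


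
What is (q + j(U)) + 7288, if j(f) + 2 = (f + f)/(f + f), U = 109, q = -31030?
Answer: -23743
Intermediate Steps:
j(f) = -1 (j(f) = -2 + (f + f)/(f + f) = -2 + (2*f)/((2*f)) = -2 + (2*f)*(1/(2*f)) = -2 + 1 = -1)
(q + j(U)) + 7288 = (-31030 - 1) + 7288 = -31031 + 7288 = -23743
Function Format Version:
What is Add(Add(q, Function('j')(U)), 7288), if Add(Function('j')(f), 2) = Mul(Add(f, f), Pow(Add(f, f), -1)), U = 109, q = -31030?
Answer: -23743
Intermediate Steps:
Function('j')(f) = -1 (Function('j')(f) = Add(-2, Mul(Add(f, f), Pow(Add(f, f), -1))) = Add(-2, Mul(Mul(2, f), Pow(Mul(2, f), -1))) = Add(-2, Mul(Mul(2, f), Mul(Rational(1, 2), Pow(f, -1)))) = Add(-2, 1) = -1)
Add(Add(q, Function('j')(U)), 7288) = Add(Add(-31030, -1), 7288) = Add(-31031, 7288) = -23743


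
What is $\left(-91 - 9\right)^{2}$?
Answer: $10000$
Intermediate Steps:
$\left(-91 - 9\right)^{2} = \left(-100\right)^{2} = 10000$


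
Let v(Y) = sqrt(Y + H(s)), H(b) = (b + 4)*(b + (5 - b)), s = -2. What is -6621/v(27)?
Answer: -6621*sqrt(37)/37 ≈ -1088.5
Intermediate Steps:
H(b) = 20 + 5*b (H(b) = (4 + b)*5 = 20 + 5*b)
v(Y) = sqrt(10 + Y) (v(Y) = sqrt(Y + (20 + 5*(-2))) = sqrt(Y + (20 - 10)) = sqrt(Y + 10) = sqrt(10 + Y))
-6621/v(27) = -6621/sqrt(10 + 27) = -6621*sqrt(37)/37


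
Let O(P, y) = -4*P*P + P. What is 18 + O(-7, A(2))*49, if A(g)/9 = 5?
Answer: -9929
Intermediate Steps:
A(g) = 45 (A(g) = 9*5 = 45)
O(P, y) = P - 4*P² (O(P, y) = -4*P² + P = P - 4*P²)
18 + O(-7, A(2))*49 = 18 - 7*(1 - 4*(-7))*49 = 18 - 7*(1 + 28)*49 = 18 - 7*29*49 = 18 - 203*49 = 18 - 9947 = -9929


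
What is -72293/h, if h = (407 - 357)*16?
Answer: -72293/800 ≈ -90.366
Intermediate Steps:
h = 800 (h = 50*16 = 800)
-72293/h = -72293/800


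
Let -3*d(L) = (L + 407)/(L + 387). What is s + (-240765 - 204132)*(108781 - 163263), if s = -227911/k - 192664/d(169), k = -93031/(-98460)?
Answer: 13529979336918131/558186 ≈ 2.4239e+10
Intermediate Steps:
k = 93031/98460 (k = -93031*(-1/98460) = 93031/98460 ≈ 0.94486)
d(L) = -(407 + L)/(3*(387 + L)) (d(L) = -(L + 407)/(3*(L + 387)) = -(407 + L)/(3*(387 + L)))
s = 176784012287/558186 (s = -227911/93031/98460 - 192664*3*(387 + 169)/(-407 - 1*169) = -227911*98460/93031 - 192664*1668/(-407 - 169) = -22440117060/93031 - 192664/((1/3)*(1/556)*(-576)) = -22440117060/93031 - 192664/(-48/139) = -22440117060/93031 - 192664*(-139/48) = -22440117060/93031 + 3347537/6 = 176784012287/558186 ≈ 3.1671e+5)
s + (-240765 - 204132)*(108781 - 163263) = 176784012287/558186 + (-240765 - 204132)*(108781 - 163263) = 176784012287/558186 - 444897*(-54482) = 176784012287/558186 + 24238878354 = 13529979336918131/558186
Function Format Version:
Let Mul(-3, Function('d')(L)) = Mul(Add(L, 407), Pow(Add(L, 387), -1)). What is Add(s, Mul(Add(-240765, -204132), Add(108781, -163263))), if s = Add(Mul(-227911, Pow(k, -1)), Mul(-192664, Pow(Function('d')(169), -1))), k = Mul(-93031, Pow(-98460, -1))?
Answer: Rational(13529979336918131, 558186) ≈ 2.4239e+10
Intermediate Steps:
k = Rational(93031, 98460) (k = Mul(-93031, Rational(-1, 98460)) = Rational(93031, 98460) ≈ 0.94486)
Function('d')(L) = Mul(Rational(-1, 3), Pow(Add(387, L), -1), Add(407, L)) (Function('d')(L) = Mul(Rational(-1, 3), Mul(Add(L, 407), Pow(Add(L, 387), -1))) = Mul(Rational(-1, 3), Mul(Add(407, L), Pow(Add(387, L), -1))) = Mul(Rational(-1, 3), Mul(Pow(Add(387, L), -1), Add(407, L))) = Mul(Rational(-1, 3), Pow(Add(387, L), -1), Add(407, L)))
s = Rational(176784012287, 558186) (s = Add(Mul(-227911, Pow(Rational(93031, 98460), -1)), Mul(-192664, Pow(Mul(Rational(1, 3), Pow(Add(387, 169), -1), Add(-407, Mul(-1, 169))), -1))) = Add(Mul(-227911, Rational(98460, 93031)), Mul(-192664, Pow(Mul(Rational(1, 3), Pow(556, -1), Add(-407, -169)), -1))) = Add(Rational(-22440117060, 93031), Mul(-192664, Pow(Mul(Rational(1, 3), Rational(1, 556), -576), -1))) = Add(Rational(-22440117060, 93031), Mul(-192664, Pow(Rational(-48, 139), -1))) = Add(Rational(-22440117060, 93031), Mul(-192664, Rational(-139, 48))) = Add(Rational(-22440117060, 93031), Rational(3347537, 6)) = Rational(176784012287, 558186) ≈ 3.1671e+5)
Add(s, Mul(Add(-240765, -204132), Add(108781, -163263))) = Add(Rational(176784012287, 558186), Mul(Add(-240765, -204132), Add(108781, -163263))) = Add(Rational(176784012287, 558186), Mul(-444897, -54482)) = Add(Rational(176784012287, 558186), 24238878354) = Rational(13529979336918131, 558186)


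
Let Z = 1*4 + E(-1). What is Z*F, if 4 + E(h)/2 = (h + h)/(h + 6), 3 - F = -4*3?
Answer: -72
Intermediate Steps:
F = 15 (F = 3 - (-4)*3 = 3 - 1*(-12) = 3 + 12 = 15)
E(h) = -8 + 4*h/(6 + h) (E(h) = -8 + 2*((h + h)/(h + 6)) = -8 + 2*((2*h)/(6 + h)) = -8 + 2*(2*h/(6 + h)) = -8 + 4*h/(6 + h))
Z = -24/5 (Z = 1*4 + 4*(-12 - 1*(-1))/(6 - 1) = 4 + 4*(-12 + 1)/5 = 4 + 4*(⅕)*(-11) = 4 - 44/5 = -24/5 ≈ -4.8000)
Z*F = -24/5*15 = -72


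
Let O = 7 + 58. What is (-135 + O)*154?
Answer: -10780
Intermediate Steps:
O = 65
(-135 + O)*154 = (-135 + 65)*154 = -70*154 = -10780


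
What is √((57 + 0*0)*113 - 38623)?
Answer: I*√32182 ≈ 179.39*I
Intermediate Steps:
√((57 + 0*0)*113 - 38623) = √((57 + 0)*113 - 38623) = √(57*113 - 38623) = √(6441 - 38623) = √(-32182) = I*√32182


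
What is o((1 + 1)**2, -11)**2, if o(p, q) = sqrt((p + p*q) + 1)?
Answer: -39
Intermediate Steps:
o(p, q) = sqrt(1 + p + p*q)
o((1 + 1)**2, -11)**2 = (sqrt(1 + (1 + 1)**2 + (1 + 1)**2*(-11)))**2 = (sqrt(1 + 2**2 + 2**2*(-11)))**2 = (sqrt(1 + 4 + 4*(-11)))**2 = (sqrt(1 + 4 - 44))**2 = (sqrt(-39))**2 = (I*sqrt(39))**2 = -39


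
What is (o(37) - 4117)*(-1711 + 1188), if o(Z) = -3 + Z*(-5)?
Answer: 2251515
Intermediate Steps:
o(Z) = -3 - 5*Z
(o(37) - 4117)*(-1711 + 1188) = ((-3 - 5*37) - 4117)*(-1711 + 1188) = ((-3 - 185) - 4117)*(-523) = (-188 - 4117)*(-523) = -4305*(-523) = 2251515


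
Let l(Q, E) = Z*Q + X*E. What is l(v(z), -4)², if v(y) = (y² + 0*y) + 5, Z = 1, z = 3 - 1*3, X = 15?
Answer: 3025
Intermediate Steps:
z = 0 (z = 3 - 3 = 0)
v(y) = 5 + y² (v(y) = (y² + 0) + 5 = y² + 5 = 5 + y²)
l(Q, E) = Q + 15*E (l(Q, E) = 1*Q + 15*E = Q + 15*E)
l(v(z), -4)² = ((5 + 0²) + 15*(-4))² = ((5 + 0) - 60)² = (5 - 60)² = (-55)² = 3025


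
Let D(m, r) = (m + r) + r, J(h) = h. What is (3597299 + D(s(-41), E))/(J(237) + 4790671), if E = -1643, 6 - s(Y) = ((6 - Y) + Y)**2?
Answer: 3593983/4790908 ≈ 0.75017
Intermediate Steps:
s(Y) = -30 (s(Y) = 6 - ((6 - Y) + Y)**2 = 6 - 1*6**2 = 6 - 1*36 = 6 - 36 = -30)
D(m, r) = m + 2*r
(3597299 + D(s(-41), E))/(J(237) + 4790671) = (3597299 + (-30 + 2*(-1643)))/(237 + 4790671) = (3597299 + (-30 - 3286))/4790908 = (3597299 - 3316)*(1/4790908) = 3593983*(1/4790908) = 3593983/4790908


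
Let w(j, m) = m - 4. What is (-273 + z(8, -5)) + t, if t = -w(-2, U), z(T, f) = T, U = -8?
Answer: -253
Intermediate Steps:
w(j, m) = -4 + m
t = 12 (t = -(-4 - 8) = -1*(-12) = 12)
(-273 + z(8, -5)) + t = (-273 + 8) + 12 = -265 + 12 = -253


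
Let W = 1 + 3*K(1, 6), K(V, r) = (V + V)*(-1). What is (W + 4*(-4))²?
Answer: 441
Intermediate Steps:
K(V, r) = -2*V (K(V, r) = (2*V)*(-1) = -2*V)
W = -5 (W = 1 + 3*(-2*1) = 1 + 3*(-2) = 1 - 6 = -5)
(W + 4*(-4))² = (-5 + 4*(-4))² = (-5 - 16)² = (-21)² = 441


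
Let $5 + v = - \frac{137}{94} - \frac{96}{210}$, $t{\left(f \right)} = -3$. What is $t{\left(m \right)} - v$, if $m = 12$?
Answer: $\frac{12879}{3290} \approx 3.9146$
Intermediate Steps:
$v = - \frac{22749}{3290}$ ($v = -5 - \left(\frac{16}{35} + \frac{137}{94}\right) = -5 - \frac{6299}{3290} = - \frac{22749}{3290} \approx -6.9146$)
$t{\left(m \right)} - v = -3 - - \frac{22749}{3290} = -3 + \frac{22749}{3290} = \frac{12879}{3290}$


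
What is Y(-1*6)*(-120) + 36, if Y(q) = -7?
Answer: 876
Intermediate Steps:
Y(-1*6)*(-120) + 36 = -7*(-120) + 36 = 840 + 36 = 876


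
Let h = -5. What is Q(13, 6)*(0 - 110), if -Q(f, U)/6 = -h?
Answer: 3300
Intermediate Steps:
Q(f, U) = -30 (Q(f, U) = -(-6)*(-5) = -6*5 = -30)
Q(13, 6)*(0 - 110) = -30*(0 - 110) = -30*(-110) = 3300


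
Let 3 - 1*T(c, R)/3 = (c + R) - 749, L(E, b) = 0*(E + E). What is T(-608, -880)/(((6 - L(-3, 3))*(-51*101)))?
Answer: -1120/5151 ≈ -0.21743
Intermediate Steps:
L(E, b) = 0 (L(E, b) = 0*(2*E) = 0)
T(c, R) = 2256 - 3*R - 3*c (T(c, R) = 9 - 3*((c + R) - 749) = 9 - 3*((R + c) - 749) = 9 - 3*(-749 + R + c) = 9 + (2247 - 3*R - 3*c) = 2256 - 3*R - 3*c)
T(-608, -880)/(((6 - L(-3, 3))*(-51*101))) = (2256 - 3*(-880) - 3*(-608))/(((6 - 1*0)*(-51*101))) = (2256 + 2640 + 1824)/(((6 + 0)*(-5151))) = 6720/((6*(-5151))) = 6720/(-30906) = 6720*(-1/30906) = -1120/5151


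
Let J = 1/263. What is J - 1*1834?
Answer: -482341/263 ≈ -1834.0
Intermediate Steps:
J = 1/263 ≈ 0.0038023
J - 1*1834 = 1/263 - 1*1834 = 1/263 - 1834 = -482341/263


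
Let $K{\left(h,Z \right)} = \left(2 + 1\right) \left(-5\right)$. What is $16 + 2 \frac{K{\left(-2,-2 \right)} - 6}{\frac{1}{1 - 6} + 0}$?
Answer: $226$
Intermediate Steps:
$K{\left(h,Z \right)} = -15$ ($K{\left(h,Z \right)} = 3 \left(-5\right) = -15$)
$16 + 2 \frac{K{\left(-2,-2 \right)} - 6}{\frac{1}{1 - 6} + 0} = 16 + 2 \frac{-15 - 6}{\frac{1}{1 - 6} + 0} = 16 + 2 \left(- \frac{21}{\frac{1}{-5} + 0}\right) = 16 + 2 \left(- \frac{21}{- \frac{1}{5} + 0}\right) = 16 + 2 \left(- \frac{21}{- \frac{1}{5}}\right) = 16 + 2 \left(\left(-21\right) \left(-5\right)\right) = 16 + 2 \cdot 105 = 16 + 210 = 226$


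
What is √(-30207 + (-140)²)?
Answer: I*√10607 ≈ 102.99*I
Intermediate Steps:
√(-30207 + (-140)²) = √(-30207 + 19600) = √(-10607) = I*√10607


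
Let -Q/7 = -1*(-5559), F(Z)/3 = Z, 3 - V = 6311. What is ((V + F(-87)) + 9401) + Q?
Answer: -36081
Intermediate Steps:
V = -6308 (V = 3 - 1*6311 = 3 - 6311 = -6308)
F(Z) = 3*Z
Q = -38913 (Q = -(-7)*(-5559) = -7*5559 = -38913)
((V + F(-87)) + 9401) + Q = ((-6308 + 3*(-87)) + 9401) - 38913 = ((-6308 - 261) + 9401) - 38913 = (-6569 + 9401) - 38913 = 2832 - 38913 = -36081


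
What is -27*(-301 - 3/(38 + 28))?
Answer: 178821/22 ≈ 8128.2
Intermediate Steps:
-27*(-301 - 3/(38 + 28)) = -27*(-301 - 3/66) = -27*(-301 + (1/66)*(-3)) = -27*(-301 - 1/22) = -27*(-6623/22) = 178821/22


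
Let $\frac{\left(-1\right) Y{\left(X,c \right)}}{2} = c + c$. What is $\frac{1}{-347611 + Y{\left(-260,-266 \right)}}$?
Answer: $- \frac{1}{346547} \approx -2.8856 \cdot 10^{-6}$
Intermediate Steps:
$Y{\left(X,c \right)} = - 4 c$ ($Y{\left(X,c \right)} = - 2 \left(c + c\right) = - 2 \cdot 2 c = - 4 c$)
$\frac{1}{-347611 + Y{\left(-260,-266 \right)}} = \frac{1}{-347611 - -1064} = \frac{1}{-347611 + 1064} = \frac{1}{-346547} = - \frac{1}{346547}$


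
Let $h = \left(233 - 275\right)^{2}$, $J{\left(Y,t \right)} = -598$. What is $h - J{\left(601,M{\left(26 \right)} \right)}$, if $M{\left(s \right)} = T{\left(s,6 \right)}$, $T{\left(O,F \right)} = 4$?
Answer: $2362$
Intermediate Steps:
$M{\left(s \right)} = 4$
$h = 1764$ ($h = \left(-42\right)^{2} = 1764$)
$h - J{\left(601,M{\left(26 \right)} \right)} = 1764 - -598 = 1764 + 598 = 2362$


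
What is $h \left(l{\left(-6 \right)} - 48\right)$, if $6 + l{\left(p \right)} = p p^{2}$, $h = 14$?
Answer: $-3780$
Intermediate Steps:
$l{\left(p \right)} = -6 + p^{3}$ ($l{\left(p \right)} = -6 + p p^{2} = -6 + p^{3}$)
$h \left(l{\left(-6 \right)} - 48\right) = 14 \left(\left(-6 + \left(-6\right)^{3}\right) - 48\right) = 14 \left(\left(-6 - 216\right) - 48\right) = 14 \left(-222 - 48\right) = 14 \left(-270\right) = -3780$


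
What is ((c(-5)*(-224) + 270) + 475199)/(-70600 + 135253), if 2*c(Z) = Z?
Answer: 476029/64653 ≈ 7.3628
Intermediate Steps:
c(Z) = Z/2
((c(-5)*(-224) + 270) + 475199)/(-70600 + 135253) = ((((½)*(-5))*(-224) + 270) + 475199)/(-70600 + 135253) = ((-5/2*(-224) + 270) + 475199)/64653 = ((560 + 270) + 475199)*(1/64653) = (830 + 475199)*(1/64653) = 476029*(1/64653) = 476029/64653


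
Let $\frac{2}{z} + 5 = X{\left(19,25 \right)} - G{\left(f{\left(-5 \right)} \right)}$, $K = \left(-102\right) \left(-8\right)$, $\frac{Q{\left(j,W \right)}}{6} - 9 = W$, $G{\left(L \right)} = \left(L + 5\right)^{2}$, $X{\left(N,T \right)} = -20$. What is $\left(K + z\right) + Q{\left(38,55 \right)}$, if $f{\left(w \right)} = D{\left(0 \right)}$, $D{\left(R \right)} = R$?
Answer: $\frac{29999}{25} \approx 1200.0$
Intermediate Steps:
$f{\left(w \right)} = 0$
$G{\left(L \right)} = \left(5 + L\right)^{2}$
$Q{\left(j,W \right)} = 54 + 6 W$
$K = 816$
$z = - \frac{1}{25}$ ($z = \frac{2}{-5 - \left(20 + \left(5 + 0\right)^{2}\right)} = \frac{2}{-5 - 45} = \frac{2}{-50} = 2 \left(- \frac{1}{50}\right) = - \frac{1}{25} \approx -0.04$)
$\left(K + z\right) + Q{\left(38,55 \right)} = \left(816 - \frac{1}{25}\right) + \left(54 + 6 \cdot 55\right) = \frac{20399}{25} + \left(54 + 330\right) = \frac{20399}{25} + 384 = \frac{29999}{25}$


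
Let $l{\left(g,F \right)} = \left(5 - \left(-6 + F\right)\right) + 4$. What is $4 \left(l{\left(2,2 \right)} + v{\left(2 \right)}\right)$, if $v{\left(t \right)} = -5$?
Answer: $32$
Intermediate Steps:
$l{\left(g,F \right)} = 15 - F$ ($l{\left(g,F \right)} = \left(11 - F\right) + 4 = 15 - F$)
$4 \left(l{\left(2,2 \right)} + v{\left(2 \right)}\right) = 4 \left(\left(15 - 2\right) - 5\right) = 4 \left(13 - 5\right) = 4 \cdot 8 = 32$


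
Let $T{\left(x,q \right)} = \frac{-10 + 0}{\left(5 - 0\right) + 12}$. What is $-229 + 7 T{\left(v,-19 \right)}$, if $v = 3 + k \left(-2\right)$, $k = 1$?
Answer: $- \frac{3963}{17} \approx -233.12$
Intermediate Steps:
$v = 1$ ($v = 3 + 1 \left(-2\right) = 3 - 2 = 1$)
$T{\left(x,q \right)} = - \frac{10}{17}$ ($T{\left(x,q \right)} = - \frac{10}{\left(5 + 0\right) + 12} = - \frac{10}{5 + 12} = - \frac{10}{17}$)
$-229 + 7 T{\left(v,-19 \right)} = -229 + 7 \left(- \frac{10}{17}\right) = -229 - \frac{70}{17} = - \frac{3963}{17}$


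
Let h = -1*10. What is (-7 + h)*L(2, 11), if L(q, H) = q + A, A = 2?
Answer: -68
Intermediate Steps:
L(q, H) = 2 + q (L(q, H) = q + 2 = 2 + q)
h = -10
(-7 + h)*L(2, 11) = (-7 - 10)*(2 + 2) = -17*4 = -68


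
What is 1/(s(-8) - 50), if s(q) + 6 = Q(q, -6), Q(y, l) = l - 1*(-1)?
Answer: -1/61 ≈ -0.016393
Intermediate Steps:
Q(y, l) = 1 + l (Q(y, l) = l + 1 = 1 + l)
s(q) = -11 (s(q) = -6 + (1 - 6) = -6 - 5 = -11)
1/(s(-8) - 50) = 1/(-11 - 50) = 1/(-61) = -1/61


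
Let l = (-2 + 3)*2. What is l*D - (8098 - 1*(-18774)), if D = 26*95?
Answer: -21932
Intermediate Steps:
l = 2 (l = 1*2 = 2)
D = 2470
l*D - (8098 - 1*(-18774)) = 2*2470 - (8098 - 1*(-18774)) = 4940 - (8098 + 18774) = 4940 - 1*26872 = 4940 - 26872 = -21932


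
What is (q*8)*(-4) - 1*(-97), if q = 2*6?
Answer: -287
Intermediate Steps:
q = 12
(q*8)*(-4) - 1*(-97) = (12*8)*(-4) - 1*(-97) = 96*(-4) + 97 = -384 + 97 = -287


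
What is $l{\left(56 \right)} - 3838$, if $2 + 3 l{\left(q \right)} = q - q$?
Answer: $- \frac{11516}{3} \approx -3838.7$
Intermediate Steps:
$l{\left(q \right)} = - \frac{2}{3}$ ($l{\left(q \right)} = - \frac{2}{3} + \frac{q - q}{3} = - \frac{2}{3} + \frac{1}{3} \cdot 0 = - \frac{2}{3} + 0 = - \frac{2}{3}$)
$l{\left(56 \right)} - 3838 = - \frac{2}{3} - 3838 = - \frac{11516}{3}$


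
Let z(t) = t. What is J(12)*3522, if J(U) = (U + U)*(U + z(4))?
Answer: 1352448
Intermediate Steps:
J(U) = 2*U*(4 + U) (J(U) = (U + U)*(U + 4) = (2*U)*(4 + U) = 2*U*(4 + U))
J(12)*3522 = (2*12*(4 + 12))*3522 = (2*12*16)*3522 = 384*3522 = 1352448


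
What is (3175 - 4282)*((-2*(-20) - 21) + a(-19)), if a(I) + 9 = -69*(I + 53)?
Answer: 2585952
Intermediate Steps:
a(I) = -3666 - 69*I (a(I) = -9 - 69*(I + 53) = -9 - 69*(53 + I) = -9 + (-3657 - 69*I) = -3666 - 69*I)
(3175 - 4282)*((-2*(-20) - 21) + a(-19)) = (3175 - 4282)*((-2*(-20) - 21) + (-3666 - 69*(-19))) = -1107*((40 - 21) + (-3666 + 1311)) = -1107*(19 - 2355) = -1107*(-2336) = 2585952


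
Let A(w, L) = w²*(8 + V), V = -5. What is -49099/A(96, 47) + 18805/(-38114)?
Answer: -1195639963/526887936 ≈ -2.2692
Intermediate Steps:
A(w, L) = 3*w² (A(w, L) = w²*(8 - 5) = w²*3 = 3*w²)
-49099/A(96, 47) + 18805/(-38114) = -49099/(3*96²) + 18805/(-38114) = -49099/(3*9216) + 18805*(-1/38114) = -49099/27648 - 18805/38114 = -1195639963/526887936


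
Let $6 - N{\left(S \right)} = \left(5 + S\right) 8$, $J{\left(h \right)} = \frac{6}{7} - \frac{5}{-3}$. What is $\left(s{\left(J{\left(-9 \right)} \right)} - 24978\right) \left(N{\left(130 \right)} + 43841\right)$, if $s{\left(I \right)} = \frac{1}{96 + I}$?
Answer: $- \frac{2210175508587}{2069} \approx -1.0682 \cdot 10^{9}$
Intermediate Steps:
$J{\left(h \right)} = \frac{53}{21}$ ($J{\left(h \right)} = 6 \cdot \frac{1}{7} - - \frac{5}{3} = \frac{6}{7} + \frac{5}{3} = \frac{53}{21}$)
$N{\left(S \right)} = -34 - 8 S$ ($N{\left(S \right)} = 6 - \left(5 + S\right) 8 = 6 - \left(40 + 8 S\right) = -34 - 8 S$)
$\left(s{\left(J{\left(-9 \right)} \right)} - 24978\right) \left(N{\left(130 \right)} + 43841\right) = \left(\frac{1}{96 + \frac{53}{21}} - 24978\right) \left(\left(-34 - 1040\right) + 43841\right) = \left(\frac{1}{\frac{2069}{21}} - 24978\right) \left(\left(-34 - 1040\right) + 43841\right) = \left(\frac{21}{2069} - 24978\right) \left(-1074 + 43841\right) = \left(- \frac{51679461}{2069}\right) 42767 = - \frac{2210175508587}{2069}$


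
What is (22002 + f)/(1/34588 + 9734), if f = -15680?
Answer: 218665336/336679593 ≈ 0.64948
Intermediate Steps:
(22002 + f)/(1/34588 + 9734) = (22002 - 15680)/(1/34588 + 9734) = 6322/(1/34588 + 9734) = 6322/(336679593/34588) = 6322*(34588/336679593) = 218665336/336679593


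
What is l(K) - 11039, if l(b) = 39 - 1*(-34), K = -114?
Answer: -10966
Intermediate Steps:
l(b) = 73 (l(b) = 39 + 34 = 73)
l(K) - 11039 = 73 - 11039 = -10966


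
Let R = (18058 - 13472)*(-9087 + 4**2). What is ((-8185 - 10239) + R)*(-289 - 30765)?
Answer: 1292406303620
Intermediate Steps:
R = -41599606 (R = 4586*(-9087 + 16) = 4586*(-9071) = -41599606)
((-8185 - 10239) + R)*(-289 - 30765) = ((-8185 - 10239) - 41599606)*(-289 - 30765) = (-18424 - 41599606)*(-31054) = -41618030*(-31054) = 1292406303620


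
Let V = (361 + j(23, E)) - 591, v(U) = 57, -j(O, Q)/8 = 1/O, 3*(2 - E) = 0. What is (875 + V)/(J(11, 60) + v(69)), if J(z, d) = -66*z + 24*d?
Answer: 14827/17733 ≈ 0.83612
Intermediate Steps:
E = 2 (E = 2 - ⅓*0 = 2 + 0 = 2)
j(O, Q) = -8/O
V = -5298/23 (V = (361 - 8/23) - 591 = 8295/23 - 591 = -5298/23 ≈ -230.35)
(875 + V)/(J(11, 60) + v(69)) = (875 - 5298/23)/((-66*11 + 24*60) + 57) = 14827/(23*((-726 + 1440) + 57)) = 14827/(23*(714 + 57)) = (14827/23)/771 = (14827/23)*(1/771) = 14827/17733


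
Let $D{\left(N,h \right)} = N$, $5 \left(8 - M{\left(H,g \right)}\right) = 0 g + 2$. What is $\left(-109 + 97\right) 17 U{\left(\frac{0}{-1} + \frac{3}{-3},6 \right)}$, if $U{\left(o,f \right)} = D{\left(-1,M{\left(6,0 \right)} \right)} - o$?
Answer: $0$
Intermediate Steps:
$M{\left(H,g \right)} = \frac{38}{5}$ ($M{\left(H,g \right)} = 8 - \frac{0 g + 2}{5} = 8 - \frac{0 + 2}{5} = 8 - \frac{2}{5} = \frac{38}{5}$)
$U{\left(o,f \right)} = -1 - o$
$\left(-109 + 97\right) 17 U{\left(\frac{0}{-1} + \frac{3}{-3},6 \right)} = \left(-109 + 97\right) 17 \left(-1 - \left(\frac{0}{-1} + \frac{3}{-3}\right)\right) = - 12 \cdot 17 \left(-1 - \left(0 \left(-1\right) + 3 \left(- \frac{1}{3}\right)\right)\right) = - 12 \cdot 17 \left(-1 - \left(0 - 1\right)\right) = - 12 \cdot 17 \left(-1 - -1\right) = - 12 \cdot 17 \left(-1 + 1\right) = - 12 \cdot 17 \cdot 0 = \left(-12\right) 0 = 0$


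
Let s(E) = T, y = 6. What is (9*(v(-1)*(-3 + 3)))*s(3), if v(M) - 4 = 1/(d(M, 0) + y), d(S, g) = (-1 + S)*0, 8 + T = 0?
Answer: 0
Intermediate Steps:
T = -8 (T = -8 + 0 = -8)
s(E) = -8
d(S, g) = 0
v(M) = 25/6 (v(M) = 4 + 1/(0 + 6) = 4 + 1/6 = 25/6)
(9*(v(-1)*(-3 + 3)))*s(3) = (9*(25*(-3 + 3)/6))*(-8) = (9*((25/6)*0))*(-8) = (9*0)*(-8) = 0*(-8) = 0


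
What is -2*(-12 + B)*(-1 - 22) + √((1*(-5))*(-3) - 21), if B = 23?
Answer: 506 + I*√6 ≈ 506.0 + 2.4495*I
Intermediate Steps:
-2*(-12 + B)*(-1 - 22) + √((1*(-5))*(-3) - 21) = -2*(-12 + 23)*(-1 - 22) + √((1*(-5))*(-3) - 21) = -22*(-23) + √(-5*(-3) - 21) = -2*(-253) + √(15 - 21) = 506 + √(-6) = 506 + I*√6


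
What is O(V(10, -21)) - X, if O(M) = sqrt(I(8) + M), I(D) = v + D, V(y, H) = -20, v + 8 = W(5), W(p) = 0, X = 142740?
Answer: -142740 + 2*I*sqrt(5) ≈ -1.4274e+5 + 4.4721*I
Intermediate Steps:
v = -8 (v = -8 + 0 = -8)
I(D) = -8 + D
O(M) = sqrt(M) (O(M) = sqrt((-8 + 8) + M) = sqrt(0 + M) = sqrt(M))
O(V(10, -21)) - X = sqrt(-20) - 1*142740 = 2*I*sqrt(5) - 142740 = -142740 + 2*I*sqrt(5)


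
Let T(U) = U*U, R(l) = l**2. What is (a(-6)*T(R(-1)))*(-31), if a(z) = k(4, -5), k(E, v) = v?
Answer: 155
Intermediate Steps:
a(z) = -5
T(U) = U**2
(a(-6)*T(R(-1)))*(-31) = -5*((-1)**2)**2*(-31) = -5*1**2*(-31) = -5*1*(-31) = -5*(-31) = 155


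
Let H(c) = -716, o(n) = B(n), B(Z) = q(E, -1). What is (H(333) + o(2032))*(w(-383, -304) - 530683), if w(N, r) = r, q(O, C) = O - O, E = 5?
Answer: 380186692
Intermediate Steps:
q(O, C) = 0
B(Z) = 0
o(n) = 0
(H(333) + o(2032))*(w(-383, -304) - 530683) = (-716 + 0)*(-304 - 530683) = -716*(-530987) = 380186692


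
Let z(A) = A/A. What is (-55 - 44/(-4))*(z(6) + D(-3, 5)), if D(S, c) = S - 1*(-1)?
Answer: 44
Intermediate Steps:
z(A) = 1
D(S, c) = 1 + S (D(S, c) = S + 1 = 1 + S)
(-55 - 44/(-4))*(z(6) + D(-3, 5)) = (-55 - 44/(-4))*(1 + (1 - 3)) = (-55 - 44*(-¼))*(1 - 2) = (-55 + 11)*(-1) = -44*(-1) = 44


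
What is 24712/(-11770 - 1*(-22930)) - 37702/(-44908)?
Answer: 95657551/31323330 ≈ 3.0539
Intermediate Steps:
24712/(-11770 - 1*(-22930)) - 37702/(-44908) = 24712/(-11770 + 22930) - 37702*(-1/44908) = 24712/11160 + 18851/22454 = 24712*(1/11160) + 18851/22454 = 3089/1395 + 18851/22454 = 95657551/31323330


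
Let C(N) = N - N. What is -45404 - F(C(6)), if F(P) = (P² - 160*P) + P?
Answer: -45404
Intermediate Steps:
C(N) = 0
F(P) = P² - 159*P
-45404 - F(C(6)) = -45404 - 0*(-159 + 0) = -45404 - 0*(-159) = -45404 - 1*0 = -45404 + 0 = -45404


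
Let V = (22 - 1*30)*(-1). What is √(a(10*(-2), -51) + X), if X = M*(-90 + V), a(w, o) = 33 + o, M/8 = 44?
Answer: I*√28882 ≈ 169.95*I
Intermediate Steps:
M = 352 (M = 8*44 = 352)
V = 8 (V = (22 - 30)*(-1) = -8*(-1) = 8)
X = -28864 (X = 352*(-90 + 8) = 352*(-82) = -28864)
√(a(10*(-2), -51) + X) = √((33 - 51) - 28864) = √(-18 - 28864) = √(-28882) = I*√28882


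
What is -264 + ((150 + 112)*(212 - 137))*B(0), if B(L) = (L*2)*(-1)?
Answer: -264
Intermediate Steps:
B(L) = -2*L (B(L) = (2*L)*(-1) = -2*L)
-264 + ((150 + 112)*(212 - 137))*B(0) = -264 + ((150 + 112)*(212 - 137))*(-2*0) = -264 + (262*75)*0 = -264 + 19650*0 = -264 + 0 = -264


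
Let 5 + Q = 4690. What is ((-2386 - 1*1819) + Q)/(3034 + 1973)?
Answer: 160/1669 ≈ 0.095866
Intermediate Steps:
Q = 4685 (Q = -5 + 4690 = 4685)
((-2386 - 1*1819) + Q)/(3034 + 1973) = ((-2386 - 1*1819) + 4685)/(3034 + 1973) = ((-2386 - 1819) + 4685)/5007 = (-4205 + 4685)*(1/5007) = 480*(1/5007) = 160/1669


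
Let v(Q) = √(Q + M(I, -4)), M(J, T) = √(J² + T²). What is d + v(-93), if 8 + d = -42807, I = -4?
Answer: -42815 + I*√(93 - 4*√2) ≈ -42815.0 + 9.3457*I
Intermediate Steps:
v(Q) = √(Q + 4*√2) (v(Q) = √(Q + √((-4)² + (-4)²)) = √(Q + √(16 + 16)) = √(Q + √32) = √(Q + 4*√2))
d = -42815 (d = -8 - 42807 = -42815)
d + v(-93) = -42815 + √(-93 + 4*√2)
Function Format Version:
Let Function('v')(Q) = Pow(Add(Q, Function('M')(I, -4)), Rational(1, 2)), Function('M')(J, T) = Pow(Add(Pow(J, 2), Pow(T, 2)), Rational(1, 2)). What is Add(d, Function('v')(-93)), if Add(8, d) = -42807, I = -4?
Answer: Add(-42815, Mul(I, Pow(Add(93, Mul(-4, Pow(2, Rational(1, 2)))), Rational(1, 2)))) ≈ Add(-42815., Mul(9.3457, I))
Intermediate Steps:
Function('v')(Q) = Pow(Add(Q, Mul(4, Pow(2, Rational(1, 2)))), Rational(1, 2)) (Function('v')(Q) = Pow(Add(Q, Pow(Add(Pow(-4, 2), Pow(-4, 2)), Rational(1, 2))), Rational(1, 2)) = Pow(Add(Q, Pow(Add(16, 16), Rational(1, 2))), Rational(1, 2)) = Pow(Add(Q, Pow(32, Rational(1, 2))), Rational(1, 2)) = Pow(Add(Q, Mul(4, Pow(2, Rational(1, 2)))), Rational(1, 2)))
d = -42815 (d = Add(-8, -42807) = -42815)
Add(d, Function('v')(-93)) = Add(-42815, Pow(Add(-93, Mul(4, Pow(2, Rational(1, 2)))), Rational(1, 2)))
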